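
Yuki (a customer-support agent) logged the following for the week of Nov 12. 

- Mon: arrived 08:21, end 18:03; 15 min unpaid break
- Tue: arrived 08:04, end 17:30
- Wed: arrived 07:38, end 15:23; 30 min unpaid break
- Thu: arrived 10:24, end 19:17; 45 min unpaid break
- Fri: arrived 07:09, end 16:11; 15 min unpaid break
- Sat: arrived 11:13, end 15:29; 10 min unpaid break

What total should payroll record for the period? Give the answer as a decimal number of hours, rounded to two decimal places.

Mon: 08:21–18:03 = 9 h 42 min; less 15 min break → 9 h 27 min
Tue: 08:04–17:30 = 9 h 26 min
Wed: 07:38–15:23 = 7 h 45 min; less 30 min break → 7 h 15 min
Thu: 10:24–19:17 = 8 h 53 min; less 45 min break → 8 h 8 min
Fri: 07:09–16:11 = 9 h 2 min; less 15 min break → 8 h 47 min
Sat: 11:13–15:29 = 4 h 16 min; less 10 min break → 4 h 6 min
Total: 9 h 27 min + 9 h 26 min + 7 h 15 min + 8 h 8 min + 8 h 47 min + 4 h 6 min = 47 h 9 min.

47.15 hours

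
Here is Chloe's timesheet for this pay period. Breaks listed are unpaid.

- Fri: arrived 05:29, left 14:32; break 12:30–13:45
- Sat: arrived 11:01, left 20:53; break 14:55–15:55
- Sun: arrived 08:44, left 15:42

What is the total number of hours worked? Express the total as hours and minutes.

23 h 38 min

Fri: 05:29–14:32 = 9 h 3 min; less 75 min break → 7 h 48 min
Sat: 11:01–20:53 = 9 h 52 min; less 60 min break → 8 h 52 min
Sun: 08:44–15:42 = 6 h 58 min
Total: 7 h 48 min + 8 h 52 min + 6 h 58 min = 23 h 38 min.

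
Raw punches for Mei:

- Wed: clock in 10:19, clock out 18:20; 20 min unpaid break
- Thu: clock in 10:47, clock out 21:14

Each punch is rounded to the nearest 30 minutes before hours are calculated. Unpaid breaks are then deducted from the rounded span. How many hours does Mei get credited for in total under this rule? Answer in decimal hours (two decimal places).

17.67 hours

Wed: in 10:19→10:30, out 18:20→18:30; 8 h 0 min − 20 min = 7 h 40 min
Thu: in 10:47→11:00, out 21:14→21:00; 10 h 0 min
Total credited: 17 h 40 min.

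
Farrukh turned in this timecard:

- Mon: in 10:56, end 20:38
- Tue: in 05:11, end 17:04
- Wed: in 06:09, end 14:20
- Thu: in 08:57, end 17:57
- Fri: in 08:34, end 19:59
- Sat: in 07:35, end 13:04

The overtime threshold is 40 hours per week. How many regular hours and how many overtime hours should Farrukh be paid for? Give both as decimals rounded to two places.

Mon: 10:56–20:38 = 9 h 42 min
Tue: 05:11–17:04 = 11 h 53 min
Wed: 06:09–14:20 = 8 h 11 min
Thu: 08:57–17:57 = 9 h 0 min
Fri: 08:34–19:59 = 11 h 25 min
Sat: 07:35–13:04 = 5 h 29 min
Total worked: 55 h 40 min = 55.67 h.
Threshold 40 h → overtime 15 h 40 min, regular 40 h 0 min.

Regular 40.00 hours, overtime 15.67 hours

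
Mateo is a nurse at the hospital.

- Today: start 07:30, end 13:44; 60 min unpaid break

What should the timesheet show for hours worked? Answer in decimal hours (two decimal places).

5.23 hours

Today: 07:30–13:44 = 6 h 14 min; less 60 min break → 5 h 14 min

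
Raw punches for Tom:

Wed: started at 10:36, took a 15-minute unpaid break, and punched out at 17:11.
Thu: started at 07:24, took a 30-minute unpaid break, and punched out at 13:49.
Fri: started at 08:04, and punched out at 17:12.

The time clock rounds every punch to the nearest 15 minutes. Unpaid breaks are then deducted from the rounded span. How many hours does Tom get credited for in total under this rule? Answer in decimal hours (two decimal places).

Wed: in 10:36→10:30, out 17:11→17:15; 6 h 45 min − 15 min = 6 h 30 min
Thu: in 07:24→07:30, out 13:49→13:45; 6 h 15 min − 30 min = 5 h 45 min
Fri: in 08:04→08:00, out 17:12→17:15; 9 h 15 min
Total credited: 21 h 30 min.

21.50 hours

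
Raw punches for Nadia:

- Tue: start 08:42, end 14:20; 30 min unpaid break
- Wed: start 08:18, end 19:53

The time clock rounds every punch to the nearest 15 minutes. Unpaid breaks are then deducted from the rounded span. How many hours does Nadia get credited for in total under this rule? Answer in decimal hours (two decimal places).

Tue: in 08:42→08:45, out 14:20→14:15; 5 h 30 min − 30 min = 5 h 0 min
Wed: in 08:18→08:15, out 19:53→20:00; 11 h 45 min
Total credited: 16 h 45 min.

16.75 hours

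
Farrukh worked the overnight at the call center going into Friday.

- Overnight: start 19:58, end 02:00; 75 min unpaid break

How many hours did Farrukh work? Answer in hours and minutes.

4 h 47 min

Overnight: 19:58 → midnight = 4 h 2 min; midnight → 02:00 = 2 h 0 min; span 6 h 2 min; less 75 min break → 4 h 47 min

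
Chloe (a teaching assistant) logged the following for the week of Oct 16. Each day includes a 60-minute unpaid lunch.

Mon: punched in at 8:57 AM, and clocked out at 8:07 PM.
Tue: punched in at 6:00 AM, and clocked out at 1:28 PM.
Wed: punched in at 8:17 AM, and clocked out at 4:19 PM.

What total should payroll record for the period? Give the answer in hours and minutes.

23 h 40 min

Mon: 8:57 AM–8:07 PM = 11 h 10 min; less 60 min break → 10 h 10 min
Tue: 6:00 AM–1:28 PM = 7 h 28 min; less 60 min break → 6 h 28 min
Wed: 8:17 AM–4:19 PM = 8 h 2 min; less 60 min break → 7 h 2 min
Total: 10 h 10 min + 6 h 28 min + 7 h 2 min = 23 h 40 min.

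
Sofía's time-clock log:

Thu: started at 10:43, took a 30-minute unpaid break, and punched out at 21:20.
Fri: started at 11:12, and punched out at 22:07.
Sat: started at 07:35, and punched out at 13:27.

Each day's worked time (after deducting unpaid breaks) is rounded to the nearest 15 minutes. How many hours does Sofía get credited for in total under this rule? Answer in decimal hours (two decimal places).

26.75 hours

Thu: 10:43–21:20 = 10 h 37 min − 30 min = 10 h 7 min → rounds to 10 h 0 min
Fri: 11:12–22:07 = 10 h 55 min → rounds to 11 h 0 min
Sat: 07:35–13:27 = 5 h 52 min → rounds to 5 h 45 min
Total credited: 26 h 45 min.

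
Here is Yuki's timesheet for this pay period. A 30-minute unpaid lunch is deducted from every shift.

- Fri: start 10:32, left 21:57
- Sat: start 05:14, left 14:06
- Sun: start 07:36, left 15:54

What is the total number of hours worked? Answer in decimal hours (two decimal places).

27.08 hours

Fri: 10:32–21:57 = 11 h 25 min; less 30 min break → 10 h 55 min
Sat: 05:14–14:06 = 8 h 52 min; less 30 min break → 8 h 22 min
Sun: 07:36–15:54 = 8 h 18 min; less 30 min break → 7 h 48 min
Total: 10 h 55 min + 8 h 22 min + 7 h 48 min = 27 h 5 min.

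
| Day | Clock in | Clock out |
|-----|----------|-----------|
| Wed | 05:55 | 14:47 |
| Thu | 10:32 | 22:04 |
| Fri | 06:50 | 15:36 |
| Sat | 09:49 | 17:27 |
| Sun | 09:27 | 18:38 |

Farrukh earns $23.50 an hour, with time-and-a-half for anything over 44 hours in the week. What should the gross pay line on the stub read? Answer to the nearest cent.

$1103.91

Wed: 05:55–14:47 = 8 h 52 min
Thu: 10:32–22:04 = 11 h 32 min
Fri: 06:50–15:36 = 8 h 46 min
Sat: 09:49–17:27 = 7 h 38 min
Sun: 09:27–18:38 = 9 h 11 min
Total worked: 45 h 59 min = 2759 min.
Regular 44 h 0 min = 2640 min at $23.50/h; overtime 1 h 59 min = 119 min at $35.25/h.
Pay = (2640 × $23.50 + 119 × $35.25) ÷ 60 = $1103.91.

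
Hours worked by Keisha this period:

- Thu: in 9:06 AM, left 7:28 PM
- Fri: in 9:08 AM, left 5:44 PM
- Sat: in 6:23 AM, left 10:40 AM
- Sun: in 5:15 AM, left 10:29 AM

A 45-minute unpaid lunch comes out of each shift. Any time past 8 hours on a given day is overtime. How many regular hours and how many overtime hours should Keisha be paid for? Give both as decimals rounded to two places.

Regular 23.87 hours, overtime 1.62 hours

Thu: 9:06 AM–7:28 PM = 10 h 22 min; less 45 min break → 9 h 37 min
Fri: 9:08 AM–5:44 PM = 8 h 36 min; less 45 min break → 7 h 51 min
Sat: 6:23 AM–10:40 AM = 4 h 17 min; less 45 min break → 3 h 32 min
Sun: 5:15 AM–10:29 AM = 5 h 14 min; less 45 min break → 4 h 29 min
Thu reg 8 h 0 min / OT 1 h 37 min; Fri reg 7 h 51 min / OT 0 h 0 min; Sat reg 3 h 32 min / OT 0 h 0 min; Sun reg 4 h 29 min / OT 0 h 0 min.
Totals: regular 23 h 52 min, overtime 1 h 37 min.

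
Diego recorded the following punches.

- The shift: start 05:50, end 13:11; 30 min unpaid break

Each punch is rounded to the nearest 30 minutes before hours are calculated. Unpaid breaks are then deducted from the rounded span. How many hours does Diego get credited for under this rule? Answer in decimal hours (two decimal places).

6.50 hours

The shift: in 05:50→06:00, out 13:11→13:00; 7 h 0 min − 30 min = 6 h 30 min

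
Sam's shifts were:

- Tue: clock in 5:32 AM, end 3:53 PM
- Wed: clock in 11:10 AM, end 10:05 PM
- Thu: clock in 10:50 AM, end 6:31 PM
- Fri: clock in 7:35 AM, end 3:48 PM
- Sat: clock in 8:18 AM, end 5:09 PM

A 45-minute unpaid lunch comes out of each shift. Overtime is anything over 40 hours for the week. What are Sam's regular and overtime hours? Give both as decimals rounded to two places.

Regular 40.00 hours, overtime 2.27 hours

Tue: 5:32 AM–3:53 PM = 10 h 21 min; less 45 min break → 9 h 36 min
Wed: 11:10 AM–10:05 PM = 10 h 55 min; less 45 min break → 10 h 10 min
Thu: 10:50 AM–6:31 PM = 7 h 41 min; less 45 min break → 6 h 56 min
Fri: 7:35 AM–3:48 PM = 8 h 13 min; less 45 min break → 7 h 28 min
Sat: 8:18 AM–5:09 PM = 8 h 51 min; less 45 min break → 8 h 6 min
Total worked: 42 h 16 min = 42.27 h.
Threshold 40 h → overtime 2 h 16 min, regular 40 h 0 min.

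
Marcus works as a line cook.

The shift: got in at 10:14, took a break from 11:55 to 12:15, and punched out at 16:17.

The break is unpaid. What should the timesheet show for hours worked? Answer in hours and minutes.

The shift: 10:14–16:17 = 6 h 3 min; less 20 min break → 5 h 43 min

5 h 43 min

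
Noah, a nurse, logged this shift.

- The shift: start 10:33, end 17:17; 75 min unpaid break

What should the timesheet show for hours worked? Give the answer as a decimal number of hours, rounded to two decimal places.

The shift: 10:33–17:17 = 6 h 44 min; less 75 min break → 5 h 29 min

5.48 hours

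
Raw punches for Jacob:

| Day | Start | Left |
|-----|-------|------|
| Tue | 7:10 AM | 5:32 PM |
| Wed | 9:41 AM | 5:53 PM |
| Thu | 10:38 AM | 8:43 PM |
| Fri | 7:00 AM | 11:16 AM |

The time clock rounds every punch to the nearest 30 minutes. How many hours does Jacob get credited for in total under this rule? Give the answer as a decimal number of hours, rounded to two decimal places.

33.50 hours

Tue: in 7:10 AM→7:00 AM, out 5:32 PM→5:30 PM; 10 h 30 min
Wed: in 9:41 AM→9:30 AM, out 5:53 PM→6:00 PM; 8 h 30 min
Thu: in 10:38 AM→10:30 AM, out 8:43 PM→8:30 PM; 10 h 0 min
Fri: in 7:00 AM→7:00 AM, out 11:16 AM→11:30 AM; 4 h 30 min
Total credited: 33 h 30 min.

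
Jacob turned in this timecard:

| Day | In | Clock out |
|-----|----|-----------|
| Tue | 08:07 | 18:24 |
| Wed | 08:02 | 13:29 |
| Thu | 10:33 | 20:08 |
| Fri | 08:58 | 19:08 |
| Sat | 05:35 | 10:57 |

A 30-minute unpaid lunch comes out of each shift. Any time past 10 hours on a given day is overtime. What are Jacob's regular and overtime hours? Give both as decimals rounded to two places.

Tue: 08:07–18:24 = 10 h 17 min; less 30 min break → 9 h 47 min
Wed: 08:02–13:29 = 5 h 27 min; less 30 min break → 4 h 57 min
Thu: 10:33–20:08 = 9 h 35 min; less 30 min break → 9 h 5 min
Fri: 08:58–19:08 = 10 h 10 min; less 30 min break → 9 h 40 min
Sat: 05:35–10:57 = 5 h 22 min; less 30 min break → 4 h 52 min
Tue reg 9 h 47 min / OT 0 h 0 min; Wed reg 4 h 57 min / OT 0 h 0 min; Thu reg 9 h 5 min / OT 0 h 0 min; Fri reg 9 h 40 min / OT 0 h 0 min; Sat reg 4 h 52 min / OT 0 h 0 min.
Totals: regular 38 h 21 min, overtime 0 h 0 min.

Regular 38.35 hours, overtime 0.00 hours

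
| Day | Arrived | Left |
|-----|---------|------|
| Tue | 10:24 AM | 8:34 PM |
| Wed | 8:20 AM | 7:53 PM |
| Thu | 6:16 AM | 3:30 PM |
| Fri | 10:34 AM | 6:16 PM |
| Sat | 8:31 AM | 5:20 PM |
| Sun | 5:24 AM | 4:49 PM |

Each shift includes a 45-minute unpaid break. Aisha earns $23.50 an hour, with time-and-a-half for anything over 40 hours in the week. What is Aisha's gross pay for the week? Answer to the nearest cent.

Tue: 10:24 AM–8:34 PM = 10 h 10 min; less 45 min break → 9 h 25 min
Wed: 8:20 AM–7:53 PM = 11 h 33 min; less 45 min break → 10 h 48 min
Thu: 6:16 AM–3:30 PM = 9 h 14 min; less 45 min break → 8 h 29 min
Fri: 10:34 AM–6:16 PM = 7 h 42 min; less 45 min break → 6 h 57 min
Sat: 8:31 AM–5:20 PM = 8 h 49 min; less 45 min break → 8 h 4 min
Sun: 5:24 AM–4:49 PM = 11 h 25 min; less 45 min break → 10 h 40 min
Total worked: 54 h 23 min = 3263 min.
Regular 40 h 0 min = 2400 min at $23.50/h; overtime 14 h 23 min = 863 min at $35.25/h.
Pay = (2400 × $23.50 + 863 × $35.25) ÷ 60 = $1447.01.

$1447.01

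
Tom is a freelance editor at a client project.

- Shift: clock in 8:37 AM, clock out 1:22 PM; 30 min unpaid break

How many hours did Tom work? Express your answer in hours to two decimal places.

Shift: 8:37 AM–1:22 PM = 4 h 45 min; less 30 min break → 4 h 15 min

4.25 hours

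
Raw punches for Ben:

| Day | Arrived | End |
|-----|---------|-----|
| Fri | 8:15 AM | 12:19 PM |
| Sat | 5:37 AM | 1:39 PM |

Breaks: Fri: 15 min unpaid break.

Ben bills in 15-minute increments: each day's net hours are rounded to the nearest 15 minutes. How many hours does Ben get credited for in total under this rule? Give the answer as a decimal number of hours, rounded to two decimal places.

11.75 hours

Fri: 8:15 AM–12:19 PM = 4 h 4 min − 15 min = 3 h 49 min → rounds to 3 h 45 min
Sat: 5:37 AM–1:39 PM = 8 h 2 min → rounds to 8 h 0 min
Total credited: 11 h 45 min.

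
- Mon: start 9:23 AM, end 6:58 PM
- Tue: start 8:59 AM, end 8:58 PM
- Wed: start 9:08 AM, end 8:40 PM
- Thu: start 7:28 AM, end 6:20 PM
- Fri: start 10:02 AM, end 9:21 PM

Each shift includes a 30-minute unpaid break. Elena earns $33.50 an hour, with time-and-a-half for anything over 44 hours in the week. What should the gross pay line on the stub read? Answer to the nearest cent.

$1915.36

Mon: 9:23 AM–6:58 PM = 9 h 35 min; less 30 min break → 9 h 5 min
Tue: 8:59 AM–8:58 PM = 11 h 59 min; less 30 min break → 11 h 29 min
Wed: 9:08 AM–8:40 PM = 11 h 32 min; less 30 min break → 11 h 2 min
Thu: 7:28 AM–6:20 PM = 10 h 52 min; less 30 min break → 10 h 22 min
Fri: 10:02 AM–9:21 PM = 11 h 19 min; less 30 min break → 10 h 49 min
Total worked: 52 h 47 min = 3167 min.
Regular 44 h 0 min = 2640 min at $33.50/h; overtime 8 h 47 min = 527 min at $50.25/h.
Pay = (2640 × $33.50 + 527 × $50.25) ÷ 60 = $1915.36.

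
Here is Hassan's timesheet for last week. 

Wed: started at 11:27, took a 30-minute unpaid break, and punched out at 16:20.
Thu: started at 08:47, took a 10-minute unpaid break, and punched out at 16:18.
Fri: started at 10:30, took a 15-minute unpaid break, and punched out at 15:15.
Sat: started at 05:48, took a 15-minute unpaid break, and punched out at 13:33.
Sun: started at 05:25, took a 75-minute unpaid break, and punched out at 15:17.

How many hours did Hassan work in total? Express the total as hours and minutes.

32 h 21 min

Wed: 11:27–16:20 = 4 h 53 min; less 30 min break → 4 h 23 min
Thu: 08:47–16:18 = 7 h 31 min; less 10 min break → 7 h 21 min
Fri: 10:30–15:15 = 4 h 45 min; less 15 min break → 4 h 30 min
Sat: 05:48–13:33 = 7 h 45 min; less 15 min break → 7 h 30 min
Sun: 05:25–15:17 = 9 h 52 min; less 75 min break → 8 h 37 min
Total: 4 h 23 min + 7 h 21 min + 4 h 30 min + 7 h 30 min + 8 h 37 min = 32 h 21 min.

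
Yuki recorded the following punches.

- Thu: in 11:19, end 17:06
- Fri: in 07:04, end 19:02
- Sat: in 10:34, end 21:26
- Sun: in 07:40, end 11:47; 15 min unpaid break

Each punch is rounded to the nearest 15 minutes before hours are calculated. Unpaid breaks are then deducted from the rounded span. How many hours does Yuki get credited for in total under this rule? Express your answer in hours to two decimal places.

32.50 hours

Thu: in 11:19→11:15, out 17:06→17:00; 5 h 45 min
Fri: in 07:04→07:00, out 19:02→19:00; 12 h 0 min
Sat: in 10:34→10:30, out 21:26→21:30; 11 h 0 min
Sun: in 07:40→07:45, out 11:47→11:45; 4 h 0 min − 15 min = 3 h 45 min
Total credited: 32 h 30 min.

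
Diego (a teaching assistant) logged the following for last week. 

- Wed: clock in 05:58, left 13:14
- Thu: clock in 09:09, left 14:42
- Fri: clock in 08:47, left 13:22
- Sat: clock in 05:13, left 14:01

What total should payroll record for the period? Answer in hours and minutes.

26 h 12 min

Wed: 05:58–13:14 = 7 h 16 min
Thu: 09:09–14:42 = 5 h 33 min
Fri: 08:47–13:22 = 4 h 35 min
Sat: 05:13–14:01 = 8 h 48 min
Total: 7 h 16 min + 5 h 33 min + 4 h 35 min + 8 h 48 min = 26 h 12 min.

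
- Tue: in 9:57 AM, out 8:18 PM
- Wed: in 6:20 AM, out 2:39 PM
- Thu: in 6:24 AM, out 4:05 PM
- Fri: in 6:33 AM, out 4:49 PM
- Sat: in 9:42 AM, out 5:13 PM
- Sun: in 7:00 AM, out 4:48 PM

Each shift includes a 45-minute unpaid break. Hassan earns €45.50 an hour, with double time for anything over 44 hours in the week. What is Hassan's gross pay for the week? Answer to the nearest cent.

€2678.43

Tue: 9:57 AM–8:18 PM = 10 h 21 min; less 45 min break → 9 h 36 min
Wed: 6:20 AM–2:39 PM = 8 h 19 min; less 45 min break → 7 h 34 min
Thu: 6:24 AM–4:05 PM = 9 h 41 min; less 45 min break → 8 h 56 min
Fri: 6:33 AM–4:49 PM = 10 h 16 min; less 45 min break → 9 h 31 min
Sat: 9:42 AM–5:13 PM = 7 h 31 min; less 45 min break → 6 h 46 min
Sun: 7:00 AM–4:48 PM = 9 h 48 min; less 45 min break → 9 h 3 min
Total worked: 51 h 26 min = 3086 min.
Regular 44 h 0 min = 2640 min at €45.50/h; overtime 7 h 26 min = 446 min at €91.00/h.
Pay = (2640 × €45.50 + 446 × €91.00) ÷ 60 = €2678.43.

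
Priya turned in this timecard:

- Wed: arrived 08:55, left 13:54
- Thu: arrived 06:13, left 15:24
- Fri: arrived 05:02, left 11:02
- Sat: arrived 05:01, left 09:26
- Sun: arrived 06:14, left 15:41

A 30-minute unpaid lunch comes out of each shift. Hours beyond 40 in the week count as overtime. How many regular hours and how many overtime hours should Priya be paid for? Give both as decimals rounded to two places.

Wed: 08:55–13:54 = 4 h 59 min; less 30 min break → 4 h 29 min
Thu: 06:13–15:24 = 9 h 11 min; less 30 min break → 8 h 41 min
Fri: 05:02–11:02 = 6 h 0 min; less 30 min break → 5 h 30 min
Sat: 05:01–09:26 = 4 h 25 min; less 30 min break → 3 h 55 min
Sun: 06:14–15:41 = 9 h 27 min; less 30 min break → 8 h 57 min
Total worked: 31 h 32 min = 31.53 h.
Threshold 40 h → overtime 0 h 0 min, regular 31 h 32 min.

Regular 31.53 hours, overtime 0.00 hours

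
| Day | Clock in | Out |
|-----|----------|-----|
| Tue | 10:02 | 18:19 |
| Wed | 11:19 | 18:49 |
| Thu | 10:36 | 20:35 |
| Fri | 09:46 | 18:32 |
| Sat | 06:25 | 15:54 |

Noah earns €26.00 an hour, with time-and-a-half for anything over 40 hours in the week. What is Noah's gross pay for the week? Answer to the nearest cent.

Tue: 10:02–18:19 = 8 h 17 min
Wed: 11:19–18:49 = 7 h 30 min
Thu: 10:36–20:35 = 9 h 59 min
Fri: 09:46–18:32 = 8 h 46 min
Sat: 06:25–15:54 = 9 h 29 min
Total worked: 44 h 1 min = 2641 min.
Regular 40 h 0 min = 2400 min at €26.00/h; overtime 4 h 1 min = 241 min at €39.00/h.
Pay = (2400 × €26.00 + 241 × €39.00) ÷ 60 = €1196.65.

€1196.65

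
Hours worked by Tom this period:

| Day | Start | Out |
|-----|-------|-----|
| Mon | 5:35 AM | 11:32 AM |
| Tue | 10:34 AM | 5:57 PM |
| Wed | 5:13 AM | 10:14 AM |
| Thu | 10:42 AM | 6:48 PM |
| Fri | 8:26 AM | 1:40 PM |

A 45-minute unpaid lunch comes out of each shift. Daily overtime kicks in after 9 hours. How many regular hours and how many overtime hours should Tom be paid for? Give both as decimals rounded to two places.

Regular 27.93 hours, overtime 0.00 hours

Mon: 5:35 AM–11:32 AM = 5 h 57 min; less 45 min break → 5 h 12 min
Tue: 10:34 AM–5:57 PM = 7 h 23 min; less 45 min break → 6 h 38 min
Wed: 5:13 AM–10:14 AM = 5 h 1 min; less 45 min break → 4 h 16 min
Thu: 10:42 AM–6:48 PM = 8 h 6 min; less 45 min break → 7 h 21 min
Fri: 8:26 AM–1:40 PM = 5 h 14 min; less 45 min break → 4 h 29 min
Mon reg 5 h 12 min / OT 0 h 0 min; Tue reg 6 h 38 min / OT 0 h 0 min; Wed reg 4 h 16 min / OT 0 h 0 min; Thu reg 7 h 21 min / OT 0 h 0 min; Fri reg 4 h 29 min / OT 0 h 0 min.
Totals: regular 27 h 56 min, overtime 0 h 0 min.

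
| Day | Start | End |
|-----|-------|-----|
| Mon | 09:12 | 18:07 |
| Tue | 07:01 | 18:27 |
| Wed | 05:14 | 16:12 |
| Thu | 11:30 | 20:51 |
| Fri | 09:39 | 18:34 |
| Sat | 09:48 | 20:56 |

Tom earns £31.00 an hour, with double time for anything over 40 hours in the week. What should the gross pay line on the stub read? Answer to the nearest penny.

Mon: 09:12–18:07 = 8 h 55 min
Tue: 07:01–18:27 = 11 h 26 min
Wed: 05:14–16:12 = 10 h 58 min
Thu: 11:30–20:51 = 9 h 21 min
Fri: 09:39–18:34 = 8 h 55 min
Sat: 09:48–20:56 = 11 h 8 min
Total worked: 60 h 43 min = 3643 min.
Regular 40 h 0 min = 2400 min at £31.00/h; overtime 20 h 43 min = 1243 min at £62.00/h.
Pay = (2400 × £31.00 + 1243 × £62.00) ÷ 60 = £2524.43.

£2524.43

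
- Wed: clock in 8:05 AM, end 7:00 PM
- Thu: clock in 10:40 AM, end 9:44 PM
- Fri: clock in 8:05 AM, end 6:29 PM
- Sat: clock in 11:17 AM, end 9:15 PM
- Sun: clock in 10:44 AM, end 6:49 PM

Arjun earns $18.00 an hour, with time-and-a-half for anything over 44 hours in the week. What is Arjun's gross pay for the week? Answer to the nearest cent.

Wed: 8:05 AM–7:00 PM = 10 h 55 min
Thu: 10:40 AM–9:44 PM = 11 h 4 min
Fri: 8:05 AM–6:29 PM = 10 h 24 min
Sat: 11:17 AM–9:15 PM = 9 h 58 min
Sun: 10:44 AM–6:49 PM = 8 h 5 min
Total worked: 50 h 26 min = 3026 min.
Regular 44 h 0 min = 2640 min at $18.00/h; overtime 6 h 26 min = 386 min at $27.00/h.
Pay = (2640 × $18.00 + 386 × $27.00) ÷ 60 = $965.70.

$965.70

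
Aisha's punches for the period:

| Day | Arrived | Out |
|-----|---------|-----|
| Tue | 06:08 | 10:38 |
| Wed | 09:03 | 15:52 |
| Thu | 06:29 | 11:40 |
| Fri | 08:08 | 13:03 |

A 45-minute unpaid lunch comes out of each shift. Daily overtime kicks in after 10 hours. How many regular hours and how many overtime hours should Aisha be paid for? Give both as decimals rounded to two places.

Tue: 06:08–10:38 = 4 h 30 min; less 45 min break → 3 h 45 min
Wed: 09:03–15:52 = 6 h 49 min; less 45 min break → 6 h 4 min
Thu: 06:29–11:40 = 5 h 11 min; less 45 min break → 4 h 26 min
Fri: 08:08–13:03 = 4 h 55 min; less 45 min break → 4 h 10 min
Tue reg 3 h 45 min / OT 0 h 0 min; Wed reg 6 h 4 min / OT 0 h 0 min; Thu reg 4 h 26 min / OT 0 h 0 min; Fri reg 4 h 10 min / OT 0 h 0 min.
Totals: regular 18 h 25 min, overtime 0 h 0 min.

Regular 18.42 hours, overtime 0.00 hours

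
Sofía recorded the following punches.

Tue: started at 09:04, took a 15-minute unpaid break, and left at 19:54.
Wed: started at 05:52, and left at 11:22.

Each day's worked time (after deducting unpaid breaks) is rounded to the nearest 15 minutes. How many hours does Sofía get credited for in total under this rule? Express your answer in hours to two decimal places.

Tue: 09:04–19:54 = 10 h 50 min − 15 min = 10 h 35 min → rounds to 10 h 30 min
Wed: 05:52–11:22 = 5 h 30 min → rounds to 5 h 30 min
Total credited: 16 h 0 min.

16.00 hours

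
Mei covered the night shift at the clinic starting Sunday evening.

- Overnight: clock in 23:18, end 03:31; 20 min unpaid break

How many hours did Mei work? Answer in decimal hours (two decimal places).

Overnight: 23:18 → midnight = 0 h 42 min; midnight → 03:31 = 3 h 31 min; span 4 h 13 min; less 20 min break → 3 h 53 min

3.88 hours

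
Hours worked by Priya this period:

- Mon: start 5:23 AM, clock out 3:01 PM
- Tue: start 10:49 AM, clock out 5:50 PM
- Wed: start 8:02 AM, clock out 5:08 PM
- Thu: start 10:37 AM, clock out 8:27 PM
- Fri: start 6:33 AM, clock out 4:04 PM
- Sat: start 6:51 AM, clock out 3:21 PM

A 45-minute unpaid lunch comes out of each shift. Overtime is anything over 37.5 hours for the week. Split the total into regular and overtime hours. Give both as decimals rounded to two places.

Regular 37.50 hours, overtime 11.60 hours

Mon: 5:23 AM–3:01 PM = 9 h 38 min; less 45 min break → 8 h 53 min
Tue: 10:49 AM–5:50 PM = 7 h 1 min; less 45 min break → 6 h 16 min
Wed: 8:02 AM–5:08 PM = 9 h 6 min; less 45 min break → 8 h 21 min
Thu: 10:37 AM–8:27 PM = 9 h 50 min; less 45 min break → 9 h 5 min
Fri: 6:33 AM–4:04 PM = 9 h 31 min; less 45 min break → 8 h 46 min
Sat: 6:51 AM–3:21 PM = 8 h 30 min; less 45 min break → 7 h 45 min
Total worked: 49 h 6 min = 49.10 h.
Threshold 37.5 h → overtime 11 h 36 min, regular 37 h 30 min.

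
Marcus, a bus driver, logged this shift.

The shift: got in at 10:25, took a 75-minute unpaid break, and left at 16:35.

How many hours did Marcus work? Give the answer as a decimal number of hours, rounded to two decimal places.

The shift: 10:25–16:35 = 6 h 10 min; less 75 min break → 4 h 55 min

4.92 hours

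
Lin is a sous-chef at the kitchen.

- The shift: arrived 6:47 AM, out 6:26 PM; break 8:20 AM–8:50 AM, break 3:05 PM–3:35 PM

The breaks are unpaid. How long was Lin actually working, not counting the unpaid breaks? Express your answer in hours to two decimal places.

10.65 hours

The shift: 6:47 AM–6:26 PM = 11 h 39 min; less 60 min break → 10 h 39 min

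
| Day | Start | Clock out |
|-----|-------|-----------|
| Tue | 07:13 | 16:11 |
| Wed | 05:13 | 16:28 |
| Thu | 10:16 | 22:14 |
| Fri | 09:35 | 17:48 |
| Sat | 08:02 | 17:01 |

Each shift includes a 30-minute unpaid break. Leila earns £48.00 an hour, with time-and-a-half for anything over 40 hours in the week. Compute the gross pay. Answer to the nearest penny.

Tue: 07:13–16:11 = 8 h 58 min; less 30 min break → 8 h 28 min
Wed: 05:13–16:28 = 11 h 15 min; less 30 min break → 10 h 45 min
Thu: 10:16–22:14 = 11 h 58 min; less 30 min break → 11 h 28 min
Fri: 09:35–17:48 = 8 h 13 min; less 30 min break → 7 h 43 min
Sat: 08:02–17:01 = 8 h 59 min; less 30 min break → 8 h 29 min
Total worked: 46 h 53 min = 2813 min.
Regular 40 h 0 min = 2400 min at £48.00/h; overtime 6 h 53 min = 413 min at £72.00/h.
Pay = (2400 × £48.00 + 413 × £72.00) ÷ 60 = £2415.60.

£2415.60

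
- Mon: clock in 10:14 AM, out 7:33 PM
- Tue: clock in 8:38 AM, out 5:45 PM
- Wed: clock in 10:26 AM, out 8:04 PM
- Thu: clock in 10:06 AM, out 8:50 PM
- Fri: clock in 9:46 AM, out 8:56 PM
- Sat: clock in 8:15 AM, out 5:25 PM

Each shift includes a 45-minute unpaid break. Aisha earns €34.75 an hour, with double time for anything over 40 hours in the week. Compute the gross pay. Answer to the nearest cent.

Mon: 10:14 AM–7:33 PM = 9 h 19 min; less 45 min break → 8 h 34 min
Tue: 8:38 AM–5:45 PM = 9 h 7 min; less 45 min break → 8 h 22 min
Wed: 10:26 AM–8:04 PM = 9 h 38 min; less 45 min break → 8 h 53 min
Thu: 10:06 AM–8:50 PM = 10 h 44 min; less 45 min break → 9 h 59 min
Fri: 9:46 AM–8:56 PM = 11 h 10 min; less 45 min break → 10 h 25 min
Sat: 8:15 AM–5:25 PM = 9 h 10 min; less 45 min break → 8 h 25 min
Total worked: 54 h 38 min = 3278 min.
Regular 40 h 0 min = 2400 min at €34.75/h; overtime 14 h 38 min = 878 min at €69.50/h.
Pay = (2400 × €34.75 + 878 × €69.50) ÷ 60 = €2407.02.

€2407.02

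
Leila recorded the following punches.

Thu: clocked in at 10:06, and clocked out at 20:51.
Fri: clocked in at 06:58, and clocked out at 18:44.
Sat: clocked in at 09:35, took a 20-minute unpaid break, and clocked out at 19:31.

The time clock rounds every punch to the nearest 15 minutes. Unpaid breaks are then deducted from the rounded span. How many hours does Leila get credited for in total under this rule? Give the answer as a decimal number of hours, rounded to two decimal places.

Thu: in 10:06→10:00, out 20:51→20:45; 10 h 45 min
Fri: in 06:58→07:00, out 18:44→18:45; 11 h 45 min
Sat: in 09:35→09:30, out 19:31→19:30; 10 h 0 min − 20 min = 9 h 40 min
Total credited: 32 h 10 min.

32.17 hours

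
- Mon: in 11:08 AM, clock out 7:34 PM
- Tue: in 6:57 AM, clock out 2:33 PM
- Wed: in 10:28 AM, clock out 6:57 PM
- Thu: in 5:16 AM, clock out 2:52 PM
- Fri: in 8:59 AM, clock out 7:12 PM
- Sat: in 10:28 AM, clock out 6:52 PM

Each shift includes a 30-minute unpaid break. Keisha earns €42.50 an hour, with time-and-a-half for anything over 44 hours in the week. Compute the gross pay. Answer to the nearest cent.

Mon: 11:08 AM–7:34 PM = 8 h 26 min; less 30 min break → 7 h 56 min
Tue: 6:57 AM–2:33 PM = 7 h 36 min; less 30 min break → 7 h 6 min
Wed: 10:28 AM–6:57 PM = 8 h 29 min; less 30 min break → 7 h 59 min
Thu: 5:16 AM–2:52 PM = 9 h 36 min; less 30 min break → 9 h 6 min
Fri: 8:59 AM–7:12 PM = 10 h 13 min; less 30 min break → 9 h 43 min
Sat: 10:28 AM–6:52 PM = 8 h 24 min; less 30 min break → 7 h 54 min
Total worked: 49 h 44 min = 2984 min.
Regular 44 h 0 min = 2640 min at €42.50/h; overtime 5 h 44 min = 344 min at €63.75/h.
Pay = (2640 × €42.50 + 344 × €63.75) ÷ 60 = €2235.50.

€2235.50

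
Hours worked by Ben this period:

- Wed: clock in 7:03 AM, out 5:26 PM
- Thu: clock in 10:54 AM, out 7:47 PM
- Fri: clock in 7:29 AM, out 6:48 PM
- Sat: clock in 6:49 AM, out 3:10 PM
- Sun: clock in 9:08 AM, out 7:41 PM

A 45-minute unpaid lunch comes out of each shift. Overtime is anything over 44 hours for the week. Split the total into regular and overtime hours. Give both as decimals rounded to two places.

Wed: 7:03 AM–5:26 PM = 10 h 23 min; less 45 min break → 9 h 38 min
Thu: 10:54 AM–7:47 PM = 8 h 53 min; less 45 min break → 8 h 8 min
Fri: 7:29 AM–6:48 PM = 11 h 19 min; less 45 min break → 10 h 34 min
Sat: 6:49 AM–3:10 PM = 8 h 21 min; less 45 min break → 7 h 36 min
Sun: 9:08 AM–7:41 PM = 10 h 33 min; less 45 min break → 9 h 48 min
Total worked: 45 h 44 min = 45.73 h.
Threshold 44 h → overtime 1 h 44 min, regular 44 h 0 min.

Regular 44.00 hours, overtime 1.73 hours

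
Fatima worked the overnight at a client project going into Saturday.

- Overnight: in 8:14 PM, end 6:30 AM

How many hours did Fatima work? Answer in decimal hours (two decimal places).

Overnight: 8:14 PM → midnight = 3 h 46 min; midnight → 6:30 AM = 6 h 30 min; span 10 h 16 min

10.27 hours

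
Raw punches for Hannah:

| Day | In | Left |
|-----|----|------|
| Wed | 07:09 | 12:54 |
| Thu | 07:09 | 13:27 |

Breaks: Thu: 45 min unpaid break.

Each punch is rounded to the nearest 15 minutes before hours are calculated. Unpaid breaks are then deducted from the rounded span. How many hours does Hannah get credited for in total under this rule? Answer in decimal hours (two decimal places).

11.25 hours

Wed: in 07:09→07:15, out 12:54→13:00; 5 h 45 min
Thu: in 07:09→07:15, out 13:27→13:30; 6 h 15 min − 45 min = 5 h 30 min
Total credited: 11 h 15 min.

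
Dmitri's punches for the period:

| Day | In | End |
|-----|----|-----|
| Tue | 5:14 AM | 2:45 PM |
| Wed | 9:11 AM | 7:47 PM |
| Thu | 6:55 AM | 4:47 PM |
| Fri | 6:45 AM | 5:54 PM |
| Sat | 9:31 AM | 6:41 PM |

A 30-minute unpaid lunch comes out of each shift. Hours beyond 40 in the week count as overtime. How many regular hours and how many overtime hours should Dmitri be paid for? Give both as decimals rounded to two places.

Tue: 5:14 AM–2:45 PM = 9 h 31 min; less 30 min break → 9 h 1 min
Wed: 9:11 AM–7:47 PM = 10 h 36 min; less 30 min break → 10 h 6 min
Thu: 6:55 AM–4:47 PM = 9 h 52 min; less 30 min break → 9 h 22 min
Fri: 6:45 AM–5:54 PM = 11 h 9 min; less 30 min break → 10 h 39 min
Sat: 9:31 AM–6:41 PM = 9 h 10 min; less 30 min break → 8 h 40 min
Total worked: 47 h 48 min = 47.80 h.
Threshold 40 h → overtime 7 h 48 min, regular 40 h 0 min.

Regular 40.00 hours, overtime 7.80 hours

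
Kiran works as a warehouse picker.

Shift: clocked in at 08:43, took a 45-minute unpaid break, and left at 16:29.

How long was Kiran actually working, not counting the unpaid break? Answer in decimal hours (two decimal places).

7.02 hours

Shift: 08:43–16:29 = 7 h 46 min; less 45 min break → 7 h 1 min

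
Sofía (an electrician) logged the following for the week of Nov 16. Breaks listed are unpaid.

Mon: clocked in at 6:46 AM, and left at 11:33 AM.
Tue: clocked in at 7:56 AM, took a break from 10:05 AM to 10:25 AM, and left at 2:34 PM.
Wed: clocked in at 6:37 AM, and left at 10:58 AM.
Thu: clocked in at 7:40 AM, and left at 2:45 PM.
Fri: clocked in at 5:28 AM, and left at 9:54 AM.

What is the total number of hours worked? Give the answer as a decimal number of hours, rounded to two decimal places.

Mon: 6:46 AM–11:33 AM = 4 h 47 min
Tue: 7:56 AM–2:34 PM = 6 h 38 min; less 20 min break → 6 h 18 min
Wed: 6:37 AM–10:58 AM = 4 h 21 min
Thu: 7:40 AM–2:45 PM = 7 h 5 min
Fri: 5:28 AM–9:54 AM = 4 h 26 min
Total: 4 h 47 min + 6 h 18 min + 4 h 21 min + 7 h 5 min + 4 h 26 min = 26 h 57 min.

26.95 hours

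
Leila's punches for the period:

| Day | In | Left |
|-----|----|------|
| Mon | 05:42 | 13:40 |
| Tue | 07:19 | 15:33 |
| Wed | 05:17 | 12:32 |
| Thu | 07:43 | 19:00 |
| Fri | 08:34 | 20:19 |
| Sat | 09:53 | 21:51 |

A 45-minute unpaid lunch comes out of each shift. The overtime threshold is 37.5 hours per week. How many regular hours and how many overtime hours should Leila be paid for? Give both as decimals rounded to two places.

Regular 37.50 hours, overtime 16.45 hours

Mon: 05:42–13:40 = 7 h 58 min; less 45 min break → 7 h 13 min
Tue: 07:19–15:33 = 8 h 14 min; less 45 min break → 7 h 29 min
Wed: 05:17–12:32 = 7 h 15 min; less 45 min break → 6 h 30 min
Thu: 07:43–19:00 = 11 h 17 min; less 45 min break → 10 h 32 min
Fri: 08:34–20:19 = 11 h 45 min; less 45 min break → 11 h 0 min
Sat: 09:53–21:51 = 11 h 58 min; less 45 min break → 11 h 13 min
Total worked: 53 h 57 min = 53.95 h.
Threshold 37.5 h → overtime 16 h 27 min, regular 37 h 30 min.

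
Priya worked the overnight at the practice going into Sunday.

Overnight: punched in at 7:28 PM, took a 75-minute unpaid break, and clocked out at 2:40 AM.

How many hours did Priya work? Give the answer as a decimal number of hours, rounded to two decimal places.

Overnight: 7:28 PM → midnight = 4 h 32 min; midnight → 2:40 AM = 2 h 40 min; span 7 h 12 min; less 75 min break → 5 h 57 min

5.95 hours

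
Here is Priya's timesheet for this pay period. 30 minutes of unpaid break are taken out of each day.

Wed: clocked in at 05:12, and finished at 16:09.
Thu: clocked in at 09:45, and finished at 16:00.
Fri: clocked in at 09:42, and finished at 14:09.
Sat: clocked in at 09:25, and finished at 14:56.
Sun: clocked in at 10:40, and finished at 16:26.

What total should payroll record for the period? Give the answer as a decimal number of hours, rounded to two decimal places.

30.43 hours

Wed: 05:12–16:09 = 10 h 57 min; less 30 min break → 10 h 27 min
Thu: 09:45–16:00 = 6 h 15 min; less 30 min break → 5 h 45 min
Fri: 09:42–14:09 = 4 h 27 min; less 30 min break → 3 h 57 min
Sat: 09:25–14:56 = 5 h 31 min; less 30 min break → 5 h 1 min
Sun: 10:40–16:26 = 5 h 46 min; less 30 min break → 5 h 16 min
Total: 10 h 27 min + 5 h 45 min + 3 h 57 min + 5 h 1 min + 5 h 16 min = 30 h 26 min.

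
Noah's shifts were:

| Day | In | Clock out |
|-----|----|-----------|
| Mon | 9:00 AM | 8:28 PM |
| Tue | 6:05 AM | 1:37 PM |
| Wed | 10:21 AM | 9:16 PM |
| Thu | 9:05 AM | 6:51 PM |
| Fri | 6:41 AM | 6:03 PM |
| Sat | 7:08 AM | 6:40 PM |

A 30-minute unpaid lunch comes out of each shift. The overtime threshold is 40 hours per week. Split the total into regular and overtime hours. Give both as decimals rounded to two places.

Regular 40.00 hours, overtime 19.58 hours

Mon: 9:00 AM–8:28 PM = 11 h 28 min; less 30 min break → 10 h 58 min
Tue: 6:05 AM–1:37 PM = 7 h 32 min; less 30 min break → 7 h 2 min
Wed: 10:21 AM–9:16 PM = 10 h 55 min; less 30 min break → 10 h 25 min
Thu: 9:05 AM–6:51 PM = 9 h 46 min; less 30 min break → 9 h 16 min
Fri: 6:41 AM–6:03 PM = 11 h 22 min; less 30 min break → 10 h 52 min
Sat: 7:08 AM–6:40 PM = 11 h 32 min; less 30 min break → 11 h 2 min
Total worked: 59 h 35 min = 59.58 h.
Threshold 40 h → overtime 19 h 35 min, regular 40 h 0 min.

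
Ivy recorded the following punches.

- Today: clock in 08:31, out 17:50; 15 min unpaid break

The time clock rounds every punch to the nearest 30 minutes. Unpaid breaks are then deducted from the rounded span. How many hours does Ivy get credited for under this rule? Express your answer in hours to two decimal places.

9.25 hours

Today: in 08:31→08:30, out 17:50→18:00; 9 h 30 min − 15 min = 9 h 15 min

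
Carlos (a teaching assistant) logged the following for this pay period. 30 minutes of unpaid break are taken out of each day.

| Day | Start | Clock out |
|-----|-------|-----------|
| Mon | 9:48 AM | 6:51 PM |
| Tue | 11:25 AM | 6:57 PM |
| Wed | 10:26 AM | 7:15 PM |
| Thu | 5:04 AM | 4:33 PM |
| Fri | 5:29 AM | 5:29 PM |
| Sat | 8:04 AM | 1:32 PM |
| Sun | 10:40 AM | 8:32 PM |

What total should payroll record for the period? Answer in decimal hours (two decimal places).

60.72 hours

Mon: 9:48 AM–6:51 PM = 9 h 3 min; less 30 min break → 8 h 33 min
Tue: 11:25 AM–6:57 PM = 7 h 32 min; less 30 min break → 7 h 2 min
Wed: 10:26 AM–7:15 PM = 8 h 49 min; less 30 min break → 8 h 19 min
Thu: 5:04 AM–4:33 PM = 11 h 29 min; less 30 min break → 10 h 59 min
Fri: 5:29 AM–5:29 PM = 12 h 0 min; less 30 min break → 11 h 30 min
Sat: 8:04 AM–1:32 PM = 5 h 28 min; less 30 min break → 4 h 58 min
Sun: 10:40 AM–8:32 PM = 9 h 52 min; less 30 min break → 9 h 22 min
Total: 8 h 33 min + 7 h 2 min + 8 h 19 min + 10 h 59 min + 11 h 30 min + 4 h 58 min + 9 h 22 min = 60 h 43 min.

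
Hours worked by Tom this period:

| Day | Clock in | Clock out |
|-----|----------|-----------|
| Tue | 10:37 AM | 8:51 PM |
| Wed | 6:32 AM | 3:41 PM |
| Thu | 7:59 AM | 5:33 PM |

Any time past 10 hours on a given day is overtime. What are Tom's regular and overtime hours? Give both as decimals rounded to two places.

Tue: 10:37 AM–8:51 PM = 10 h 14 min
Wed: 6:32 AM–3:41 PM = 9 h 9 min
Thu: 7:59 AM–5:33 PM = 9 h 34 min
Tue reg 10 h 0 min / OT 0 h 14 min; Wed reg 9 h 9 min / OT 0 h 0 min; Thu reg 9 h 34 min / OT 0 h 0 min.
Totals: regular 28 h 43 min, overtime 0 h 14 min.

Regular 28.72 hours, overtime 0.23 hours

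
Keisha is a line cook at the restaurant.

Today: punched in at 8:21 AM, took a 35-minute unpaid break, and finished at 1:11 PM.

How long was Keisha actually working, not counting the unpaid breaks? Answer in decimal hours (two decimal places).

4.25 hours

Today: 8:21 AM–1:11 PM = 4 h 50 min; less 35 min break → 4 h 15 min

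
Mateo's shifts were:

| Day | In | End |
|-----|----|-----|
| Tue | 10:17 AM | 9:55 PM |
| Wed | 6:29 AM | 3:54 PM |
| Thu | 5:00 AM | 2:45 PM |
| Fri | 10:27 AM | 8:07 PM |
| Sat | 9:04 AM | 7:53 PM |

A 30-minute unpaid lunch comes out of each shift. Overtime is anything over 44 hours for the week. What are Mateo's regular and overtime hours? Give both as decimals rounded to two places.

Regular 44.00 hours, overtime 4.78 hours

Tue: 10:17 AM–9:55 PM = 11 h 38 min; less 30 min break → 11 h 8 min
Wed: 6:29 AM–3:54 PM = 9 h 25 min; less 30 min break → 8 h 55 min
Thu: 5:00 AM–2:45 PM = 9 h 45 min; less 30 min break → 9 h 15 min
Fri: 10:27 AM–8:07 PM = 9 h 40 min; less 30 min break → 9 h 10 min
Sat: 9:04 AM–7:53 PM = 10 h 49 min; less 30 min break → 10 h 19 min
Total worked: 48 h 47 min = 48.78 h.
Threshold 44 h → overtime 4 h 47 min, regular 44 h 0 min.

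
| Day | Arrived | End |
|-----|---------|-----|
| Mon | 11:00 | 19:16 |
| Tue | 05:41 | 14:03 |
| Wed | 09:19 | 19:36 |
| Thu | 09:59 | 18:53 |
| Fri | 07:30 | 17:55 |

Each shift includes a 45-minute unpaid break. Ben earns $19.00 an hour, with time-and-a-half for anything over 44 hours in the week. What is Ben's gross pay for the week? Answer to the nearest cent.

Mon: 11:00–19:16 = 8 h 16 min; less 45 min break → 7 h 31 min
Tue: 05:41–14:03 = 8 h 22 min; less 45 min break → 7 h 37 min
Wed: 09:19–19:36 = 10 h 17 min; less 45 min break → 9 h 32 min
Thu: 09:59–18:53 = 8 h 54 min; less 45 min break → 8 h 9 min
Fri: 07:30–17:55 = 10 h 25 min; less 45 min break → 9 h 40 min
Total worked: 42 h 29 min = 2549 min.
Regular 42 h 29 min = 2549 min at $19.00/h; overtime 0 h 0 min = 0 min at $28.50/h.
Pay = (2549 × $19.00 + 0 × $28.50) ÷ 60 = $807.18.

$807.18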